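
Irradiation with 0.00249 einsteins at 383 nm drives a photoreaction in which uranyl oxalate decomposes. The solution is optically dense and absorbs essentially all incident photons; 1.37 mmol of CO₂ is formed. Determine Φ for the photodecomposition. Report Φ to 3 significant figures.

Φ = 0.550

Product: 1.37 mmol = 0.00137 mol.
Φ = 0.00137 mol / 0.00249 mol photons = 0.550.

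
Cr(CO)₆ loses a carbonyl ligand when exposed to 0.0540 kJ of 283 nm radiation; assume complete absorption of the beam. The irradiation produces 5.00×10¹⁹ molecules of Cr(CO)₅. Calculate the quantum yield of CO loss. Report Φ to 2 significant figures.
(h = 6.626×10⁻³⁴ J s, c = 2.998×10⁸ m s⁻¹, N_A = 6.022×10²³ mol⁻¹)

Φ = 0.65

Product: 5.00×10¹⁹ / 6.022×10²³ = 8.303×10⁻⁵ mol.
Photon energy at 283 nm: hc/λ = (6.626×10⁻³⁴)(2.998×10⁸)/(283×10⁻⁹) = 7.019×10⁻¹⁹ J.
Incident energy: 0.0540 kJ = 54.0 J.
Photons incident: 54.0 / 7.019×10⁻¹⁹ = 7.693×10¹⁹, i.e. 7.693×10¹⁹/6.022×10²³ = 1.277×10⁻⁴ mol.
Φ = 8.303×10⁻⁵ mol / 1.277×10⁻⁴ mol photons = 0.65.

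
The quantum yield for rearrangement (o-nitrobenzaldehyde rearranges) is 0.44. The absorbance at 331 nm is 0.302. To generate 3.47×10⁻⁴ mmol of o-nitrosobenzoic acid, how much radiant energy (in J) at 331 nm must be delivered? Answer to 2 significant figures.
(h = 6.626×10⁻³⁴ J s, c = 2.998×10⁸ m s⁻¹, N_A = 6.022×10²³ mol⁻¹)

0.57 J

Product: 3.47×10⁻⁴ mmol = 3.47×10⁻⁷ mol.
Photons that must be absorbed: 3.47×10⁻⁷ / 0.44 = 7.886×10⁻⁷ mol.
Fraction absorbed: 1 − 10^(−0.302) = 0.5011.
Incident photons needed: 7.886×10⁻⁷ / 0.5011 = 1.574×10⁻⁶ mol.
Photon energy: hc/λ = 6.001×10⁻¹⁹ J; per mole, 3.614×10⁵ J mol⁻¹.
Energy required: 1.574×10⁻⁶ × 3.614×10⁵ = 0.57 J.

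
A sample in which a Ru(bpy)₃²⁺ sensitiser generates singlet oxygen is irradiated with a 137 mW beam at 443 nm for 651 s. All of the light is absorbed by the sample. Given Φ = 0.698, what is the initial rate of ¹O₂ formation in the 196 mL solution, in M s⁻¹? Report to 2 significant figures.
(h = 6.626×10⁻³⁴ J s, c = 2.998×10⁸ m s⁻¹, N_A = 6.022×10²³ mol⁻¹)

1.8×10⁻⁶ M s⁻¹

Photon energy at 443 nm: hc/λ = (6.626×10⁻³⁴)(2.998×10⁸)/(443×10⁻⁹) = 4.484×10⁻¹⁹ J.
Energy delivered: (137 mW)(651 s) = 89.19 J.
Photons incident: 89.19 / 4.484×10⁻¹⁹ = 1.989×10²⁰, i.e. 1.989×10²⁰/6.022×10²³ = 3.303×10⁻⁴ mol.
Product formed: 0.698 × 3.303×10⁻⁴ = 2.305×10⁻⁴ mol.
Rate: 2.305×10⁻⁴ mol / (651 s × 0.196 L) = 1.8×10⁻⁶ M s⁻¹.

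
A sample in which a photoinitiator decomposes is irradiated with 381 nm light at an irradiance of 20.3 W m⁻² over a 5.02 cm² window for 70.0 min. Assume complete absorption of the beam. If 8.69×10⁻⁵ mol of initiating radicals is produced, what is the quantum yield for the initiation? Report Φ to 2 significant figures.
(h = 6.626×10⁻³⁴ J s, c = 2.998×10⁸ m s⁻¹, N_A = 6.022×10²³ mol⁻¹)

Photon energy at 381 nm: hc/λ = (6.626×10⁻³⁴)(2.998×10⁸)/(381×10⁻⁹) = 5.214×10⁻¹⁹ J.
Energy delivered: (20.3 W m⁻²)(5.02×10⁻⁴ m²)(4200 s) = 42.80 J.
Photons incident: 42.80 / 5.214×10⁻¹⁹ = 8.209×10¹⁹, i.e. 8.209×10¹⁹/6.022×10²³ = 1.363×10⁻⁴ mol.
Φ = 8.69×10⁻⁵ mol / 1.363×10⁻⁴ mol photons = 0.64.

Φ = 0.64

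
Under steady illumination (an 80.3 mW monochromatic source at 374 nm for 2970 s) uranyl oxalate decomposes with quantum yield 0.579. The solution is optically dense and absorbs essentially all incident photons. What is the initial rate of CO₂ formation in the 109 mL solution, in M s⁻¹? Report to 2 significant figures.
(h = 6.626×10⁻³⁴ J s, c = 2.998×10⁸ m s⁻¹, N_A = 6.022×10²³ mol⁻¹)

1.3×10⁻⁶ M s⁻¹

Photon energy at 374 nm: hc/λ = (6.626×10⁻³⁴)(2.998×10⁸)/(374×10⁻⁹) = 5.311×10⁻¹⁹ J.
Energy delivered: (80.3 mW)(2970 s) = 238.5 J.
Photons incident: 238.5 / 5.311×10⁻¹⁹ = 4.491×10²⁰, i.e. 4.491×10²⁰/6.022×10²³ = 7.458×10⁻⁴ mol.
Product formed: 0.579 × 7.458×10⁻⁴ = 4.318×10⁻⁴ mol.
Rate: 4.318×10⁻⁴ mol / (2970 s × 0.109 L) = 1.3×10⁻⁶ M s⁻¹.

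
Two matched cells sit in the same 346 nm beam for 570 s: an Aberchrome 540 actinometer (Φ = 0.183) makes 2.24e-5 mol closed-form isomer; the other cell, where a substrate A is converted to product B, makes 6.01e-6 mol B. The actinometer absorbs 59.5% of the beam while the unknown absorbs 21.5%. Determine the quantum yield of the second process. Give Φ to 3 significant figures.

Φ = 0.136

Photons absorbed by the actinometer: 2.24e-5 / 0.183 = 1.224e-4 mol.
Incident flux: 1.224e-4 / 0.595 = 2.057e-4 einstein.
Absorbed by unknown: 0.215 × 2.057e-4 = 4.423e-5 mol.
Φ(unknown) = 6.01e-6 / 4.423e-5 = 0.136.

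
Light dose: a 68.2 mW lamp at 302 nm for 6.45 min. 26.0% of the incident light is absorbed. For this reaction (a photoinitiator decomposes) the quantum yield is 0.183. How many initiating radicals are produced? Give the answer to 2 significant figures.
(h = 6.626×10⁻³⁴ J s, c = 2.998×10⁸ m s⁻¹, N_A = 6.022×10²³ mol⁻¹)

1.9×10¹⁸ initiating radicals

Photon energy at 302 nm: hc/λ = (6.626×10⁻³⁴)(2.998×10⁸)/(302×10⁻⁹) = 6.578×10⁻¹⁹ J.
Energy delivered: (68.2 mW)(387 s) = 26.39 J.
Photons incident: 26.39 / 6.578×10⁻¹⁹ = 4.012×10¹⁹, i.e. 4.012×10¹⁹/6.022×10²³ = 6.662×10⁻⁵ mol.
Photons absorbed: 0.260 × 6.662×10⁻⁵ = 1.732×10⁻⁵ mol.
Product: Φ × n_abs = 0.183 × 1.732×10⁻⁵ = 3.170×10⁻⁶ mol.
As a count: 3.170×10⁻⁶ × 6.022×10²³ = 1.9×10¹⁸.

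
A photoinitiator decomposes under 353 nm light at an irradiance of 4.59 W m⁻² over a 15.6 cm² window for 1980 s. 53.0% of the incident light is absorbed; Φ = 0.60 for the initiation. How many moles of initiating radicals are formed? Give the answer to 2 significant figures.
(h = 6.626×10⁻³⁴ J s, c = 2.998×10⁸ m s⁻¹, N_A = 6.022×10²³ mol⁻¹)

1.3×10⁻⁵ mol

Photon energy at 353 nm: hc/λ = (6.626×10⁻³⁴)(2.998×10⁸)/(353×10⁻⁹) = 5.627×10⁻¹⁹ J.
Energy delivered: (4.59 W m⁻²)(15.6×10⁻⁴ m²)(1980 s) = 14.18 J.
Photons incident: 14.18 / 5.627×10⁻¹⁹ = 2.520×10¹⁹, i.e. 2.520×10¹⁹/6.022×10²³ = 4.185×10⁻⁵ mol.
Photons absorbed: 0.530 × 4.185×10⁻⁵ = 2.218×10⁻⁵ mol.
Product: Φ × n_abs = 0.60 × 2.218×10⁻⁵ = 1.331×10⁻⁵ mol.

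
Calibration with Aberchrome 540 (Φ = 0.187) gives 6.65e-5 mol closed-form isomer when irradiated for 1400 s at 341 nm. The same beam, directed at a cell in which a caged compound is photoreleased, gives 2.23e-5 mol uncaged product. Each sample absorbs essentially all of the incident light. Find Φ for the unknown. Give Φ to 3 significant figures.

Φ = 0.0627

Photons absorbed by the actinometer: 6.65e-5 / 0.187 = 3.556e-4 mol.
Φ(unknown) = 2.23e-5 / 3.556e-4 = 0.0627.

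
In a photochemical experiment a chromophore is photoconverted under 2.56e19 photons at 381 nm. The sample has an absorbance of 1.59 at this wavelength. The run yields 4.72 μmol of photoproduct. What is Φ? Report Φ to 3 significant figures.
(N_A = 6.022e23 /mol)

Φ = 0.114

Product: 4.72 μmol = 4.72e-6 mol.
Moles of photons: 2.56e19 / 6.022e23 = 4.251e-5 mol.
Fraction absorbed: 1 − 10^(−1.59) = 0.9743.
Photons absorbed: 0.9743 × 4.251e-5 = 4.142e-5 mol.
Φ = 4.72e-6 mol / 4.142e-5 mol photons = 0.114.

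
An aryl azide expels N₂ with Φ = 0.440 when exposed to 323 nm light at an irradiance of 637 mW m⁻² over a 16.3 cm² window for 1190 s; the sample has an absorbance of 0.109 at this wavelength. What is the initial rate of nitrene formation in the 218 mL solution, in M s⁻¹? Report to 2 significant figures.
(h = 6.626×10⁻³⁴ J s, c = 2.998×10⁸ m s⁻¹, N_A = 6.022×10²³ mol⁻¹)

1.3×10⁻⁹ M s⁻¹

Photon energy at 323 nm: hc/λ = (6.626×10⁻³⁴)(2.998×10⁸)/(323×10⁻⁹) = 6.150×10⁻¹⁹ J.
Energy delivered: (637 mW m⁻²)(16.3×10⁻⁴ m²)(1190 s) = 1.236 J.
Photons incident: 1.236 / 6.150×10⁻¹⁹ = 2.010×10¹⁸, i.e. 2.010×10¹⁸/6.022×10²³ = 3.338×10⁻⁶ mol.
Fraction absorbed: 1 − 10^(−0.109) = 0.2220.
Photons absorbed: 0.2220 × 3.338×10⁻⁶ = 7.410×10⁻⁷ mol.
Product formed: 0.440 × 7.410×10⁻⁷ = 3.260×10⁻⁷ mol.
Rate: 3.260×10⁻⁷ mol / (1190 s × 0.218 L) = 1.3×10⁻⁹ M s⁻¹.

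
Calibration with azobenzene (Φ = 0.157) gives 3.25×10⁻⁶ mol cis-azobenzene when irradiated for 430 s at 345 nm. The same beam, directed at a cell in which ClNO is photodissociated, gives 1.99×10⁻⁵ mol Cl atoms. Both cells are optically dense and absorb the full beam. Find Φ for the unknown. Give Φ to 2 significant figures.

Φ = 0.96

Photons absorbed by the actinometer: 3.25×10⁻⁶ / 0.157 = 2.070×10⁻⁵ mol.
Φ(unknown) = 1.99×10⁻⁵ / 2.070×10⁻⁵ = 0.96.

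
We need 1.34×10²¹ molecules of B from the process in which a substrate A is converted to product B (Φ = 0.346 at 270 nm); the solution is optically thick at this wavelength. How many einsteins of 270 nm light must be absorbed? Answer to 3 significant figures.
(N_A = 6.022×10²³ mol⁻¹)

0.00643 einstein

Product: 1.34×10²¹ / 6.022×10²³ = 0.002225 mol.
Photons that must be absorbed: 0.002225 / 0.346 = 0.006431 mol.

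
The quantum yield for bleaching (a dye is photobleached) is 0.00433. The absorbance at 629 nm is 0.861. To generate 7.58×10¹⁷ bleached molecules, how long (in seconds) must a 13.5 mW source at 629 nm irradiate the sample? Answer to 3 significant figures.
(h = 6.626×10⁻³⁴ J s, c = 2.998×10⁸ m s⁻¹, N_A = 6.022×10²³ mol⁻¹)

t ≈ 4750 s

Product: 7.58×10¹⁷ / 6.022×10²³ = 1.259×10⁻⁶ mol.
Photons that must be absorbed: 1.259×10⁻⁶ / 0.00433 = 2.908×10⁻⁴ mol.
Fraction absorbed: 1 − 10^(−0.861) = 0.8623.
Incident photons needed: 2.908×10⁻⁴ / 0.8623 = 3.372×10⁻⁴ mol.
Photon energy: hc/λ = 3.158×10⁻¹⁹ J; per mole, 1.902×10⁵ J mol⁻¹.
Energy required: 3.372×10⁻⁴ × 1.902×10⁵ = 64.14 J.
Time: 64.14 J / 0.0135 W = 4750 s.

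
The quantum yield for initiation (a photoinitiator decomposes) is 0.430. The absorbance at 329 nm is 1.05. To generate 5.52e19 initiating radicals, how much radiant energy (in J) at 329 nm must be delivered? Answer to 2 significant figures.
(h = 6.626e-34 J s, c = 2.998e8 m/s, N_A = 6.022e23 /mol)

85 J

Product: 5.52e19 / 6.022e23 = 9.166e-5 mol.
Photons that must be absorbed: 9.166e-5 / 0.430 = 2.132e-4 mol.
Fraction absorbed: 1 − 10^(−1.05) = 0.9109.
Incident photons needed: 2.132e-4 / 0.9109 = 2.341e-4 mol.
Photon energy: hc/λ = 6.038e-19 J; per mole, 3.636e5 J mol⁻¹.
Energy required: 2.341e-4 × 3.636e5 = 85 J.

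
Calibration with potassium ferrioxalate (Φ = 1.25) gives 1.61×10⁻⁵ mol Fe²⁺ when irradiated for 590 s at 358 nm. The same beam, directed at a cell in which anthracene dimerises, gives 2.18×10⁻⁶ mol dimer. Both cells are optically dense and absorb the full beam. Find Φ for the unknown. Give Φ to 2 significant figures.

Φ = 0.17

Photons absorbed by the actinometer: 1.61×10⁻⁵ / 1.25 = 1.288×10⁻⁵ mol.
Φ(unknown) = 2.18×10⁻⁶ / 1.288×10⁻⁵ = 0.17.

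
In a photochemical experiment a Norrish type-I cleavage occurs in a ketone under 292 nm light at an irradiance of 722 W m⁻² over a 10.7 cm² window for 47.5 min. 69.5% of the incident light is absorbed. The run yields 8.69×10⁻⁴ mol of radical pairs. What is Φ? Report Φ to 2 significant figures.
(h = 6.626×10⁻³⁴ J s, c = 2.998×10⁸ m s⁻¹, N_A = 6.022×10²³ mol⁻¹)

Photon energy at 292 nm: hc/λ = (6.626×10⁻³⁴)(2.998×10⁸)/(292×10⁻⁹) = 6.803×10⁻¹⁹ J.
Energy delivered: (722 W m⁻²)(10.7×10⁻⁴ m²)(2850 s) = 2202 J.
Photons incident: 2202 / 6.803×10⁻¹⁹ = 3.237×10²¹, i.e. 3.237×10²¹/6.022×10²³ = 0.005375 mol.
Photons absorbed: 0.695 × 0.005375 = 0.003736 mol.
Φ = 8.69×10⁻⁴ mol / 0.003736 mol photons = 0.23.

Φ = 0.23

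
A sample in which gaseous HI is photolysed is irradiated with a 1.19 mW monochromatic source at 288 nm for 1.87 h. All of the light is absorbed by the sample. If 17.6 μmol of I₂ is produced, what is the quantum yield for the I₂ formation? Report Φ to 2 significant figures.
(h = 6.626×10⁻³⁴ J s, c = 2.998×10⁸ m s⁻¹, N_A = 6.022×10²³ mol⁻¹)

Φ = 0.91

Product: 17.6 μmol = 1.76×10⁻⁵ mol.
Photon energy at 288 nm: hc/λ = (6.626×10⁻³⁴)(2.998×10⁸)/(288×10⁻⁹) = 6.897×10⁻¹⁹ J.
Energy delivered: (1.19 mW)(6732 s) = 8.011 J.
Photons incident: 8.011 / 6.897×10⁻¹⁹ = 1.162×10¹⁹, i.e. 1.162×10¹⁹/6.022×10²³ = 1.930×10⁻⁵ mol.
Φ = 1.76×10⁻⁵ mol / 1.930×10⁻⁵ mol photons = 0.91.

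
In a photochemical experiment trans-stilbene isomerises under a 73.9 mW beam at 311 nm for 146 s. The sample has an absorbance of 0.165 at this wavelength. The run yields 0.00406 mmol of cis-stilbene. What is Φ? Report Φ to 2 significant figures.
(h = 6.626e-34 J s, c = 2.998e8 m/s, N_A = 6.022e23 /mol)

Product: 0.00406 mmol = 4.06e-6 mol.
Photon energy at 311 nm: hc/λ = (6.626e-34)(2.998e8)/(311e-9) = 6.387e-19 J.
Energy delivered: (73.9 mW)(146 s) = 10.79 J.
Photons incident: 10.79 / 6.387e-19 = 1.689e19, i.e. 1.689e19/6.022e23 = 2.805e-5 mol.
Fraction absorbed: 1 − 10^(−0.165) = 0.3161.
Photons absorbed: 0.3161 × 2.805e-5 = 8.867e-6 mol.
Φ = 4.06e-6 mol / 8.867e-6 mol photons = 0.46.

Φ = 0.46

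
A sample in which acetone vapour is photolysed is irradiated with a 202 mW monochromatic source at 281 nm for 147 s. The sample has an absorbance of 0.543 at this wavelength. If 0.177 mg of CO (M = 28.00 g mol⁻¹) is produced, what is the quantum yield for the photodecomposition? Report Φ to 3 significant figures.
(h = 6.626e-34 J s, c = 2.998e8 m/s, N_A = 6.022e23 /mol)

Φ = 0.127

Product: 0.177 mg / 28.00 g mol⁻¹ = 6.321e-6 mol.
Photon energy at 281 nm: hc/λ = (6.626e-34)(2.998e8)/(281e-9) = 7.069e-19 J.
Energy delivered: (202 mW)(147 s) = 29.69 J.
Photons incident: 29.69 / 7.069e-19 = 4.200e19, i.e. 4.200e19/6.022e23 = 6.974e-5 mol.
Fraction absorbed: 1 − 10^(−0.543) = 0.7136.
Photons absorbed: 0.7136 × 6.974e-5 = 4.977e-5 mol.
Φ = 6.321e-6 mol / 4.977e-5 mol photons = 0.127.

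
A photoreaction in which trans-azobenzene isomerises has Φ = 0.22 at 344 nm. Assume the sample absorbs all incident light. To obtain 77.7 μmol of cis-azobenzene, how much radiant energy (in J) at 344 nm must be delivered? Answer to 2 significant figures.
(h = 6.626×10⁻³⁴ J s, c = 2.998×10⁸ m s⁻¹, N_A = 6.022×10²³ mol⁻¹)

Product: 77.7 μmol = 7.77×10⁻⁵ mol.
Photons that must be absorbed: 7.77×10⁻⁵ / 0.22 = 3.532×10⁻⁴ mol.
Photon energy: hc/λ = 5.775×10⁻¹⁹ J; per mole, 3.478×10⁵ J mol⁻¹.
Energy required: 3.532×10⁻⁴ × 3.478×10⁵ = 120 J.

120 J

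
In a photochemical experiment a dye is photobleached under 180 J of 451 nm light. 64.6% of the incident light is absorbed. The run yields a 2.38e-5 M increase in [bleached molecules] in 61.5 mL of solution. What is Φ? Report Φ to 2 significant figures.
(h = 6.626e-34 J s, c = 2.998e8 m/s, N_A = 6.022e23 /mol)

Φ = 0.0033

Product: (2.38e-5 M)(0.0615 L) = 1.464e-6 mol.
Photon energy at 451 nm: hc/λ = (6.626e-34)(2.998e8)/(451e-9) = 4.405e-19 J.
Photons incident: 180 / 4.405e-19 = 4.086e20, i.e. 4.086e20/6.022e23 = 6.785e-4 mol.
Photons absorbed: 0.646 × 6.785e-4 = 4.383e-4 mol.
Φ = 1.464e-6 mol / 4.383e-4 mol photons = 0.0033.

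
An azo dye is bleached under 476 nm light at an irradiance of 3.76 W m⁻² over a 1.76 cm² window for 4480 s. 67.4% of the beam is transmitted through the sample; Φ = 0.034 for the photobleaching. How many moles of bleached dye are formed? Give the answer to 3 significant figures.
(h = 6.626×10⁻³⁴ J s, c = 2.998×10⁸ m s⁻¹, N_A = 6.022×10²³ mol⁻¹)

1.31×10⁻⁷ mol

Photon energy at 476 nm: hc/λ = (6.626×10⁻³⁴)(2.998×10⁸)/(476×10⁻⁹) = 4.173×10⁻¹⁹ J.
Energy delivered: (3.76 W m⁻²)(1.76×10⁻⁴ m²)(4480 s) = 2.965 J.
Photons incident: 2.965 / 4.173×10⁻¹⁹ = 7.105×10¹⁸, i.e. 7.105×10¹⁸/6.022×10²³ = 1.180×10⁻⁵ mol.
Fraction absorbed: 1 − 67.4/100 = 0.3260.
Photons absorbed: 0.3260 × 1.180×10⁻⁵ = 3.847×10⁻⁶ mol.
Product: Φ × n_abs = 0.034 × 3.847×10⁻⁶ = 1.308×10⁻⁷ mol.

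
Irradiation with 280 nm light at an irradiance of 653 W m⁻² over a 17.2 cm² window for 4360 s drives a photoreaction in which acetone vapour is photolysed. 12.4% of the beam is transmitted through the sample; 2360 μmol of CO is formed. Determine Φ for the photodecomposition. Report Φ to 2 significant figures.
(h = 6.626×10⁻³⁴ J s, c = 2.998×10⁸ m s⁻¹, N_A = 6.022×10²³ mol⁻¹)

Product: 2360 μmol = 0.00236 mol.
Photon energy at 280 nm: hc/λ = (6.626×10⁻³⁴)(2.998×10⁸)/(280×10⁻⁹) = 7.095×10⁻¹⁹ J.
Energy delivered: (653 W m⁻²)(17.2×10⁻⁴ m²)(4360 s) = 4897 J.
Photons incident: 4897 / 7.095×10⁻¹⁹ = 6.902×10²¹, i.e. 6.902×10²¹/6.022×10²³ = 0.01146 mol.
Fraction absorbed: 1 − 12.4/100 = 0.8760.
Photons absorbed: 0.8760 × 0.01146 = 0.01004 mol.
Φ = 0.00236 mol / 0.01004 mol photons = 0.24.

Φ = 0.24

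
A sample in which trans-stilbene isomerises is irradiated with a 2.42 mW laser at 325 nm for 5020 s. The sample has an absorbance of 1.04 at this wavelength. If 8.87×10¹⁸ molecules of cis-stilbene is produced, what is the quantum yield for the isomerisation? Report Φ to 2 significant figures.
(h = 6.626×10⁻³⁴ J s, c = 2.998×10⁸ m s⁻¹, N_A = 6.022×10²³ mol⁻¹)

Φ = 0.49

Product: 8.87×10¹⁸ / 6.022×10²³ = 1.473×10⁻⁵ mol.
Photon energy at 325 nm: hc/λ = (6.626×10⁻³⁴)(2.998×10⁸)/(325×10⁻⁹) = 6.112×10⁻¹⁹ J.
Energy delivered: (2.42 mW)(5020 s) = 12.15 J.
Photons incident: 12.15 / 6.112×10⁻¹⁹ = 1.988×10¹⁹, i.e. 1.988×10¹⁹/6.022×10²³ = 3.301×10⁻⁵ mol.
Fraction absorbed: 1 − 10^(−1.04) = 0.9088.
Photons absorbed: 0.9088 × 3.301×10⁻⁵ = 3.000×10⁻⁵ mol.
Φ = 1.473×10⁻⁵ mol / 3.000×10⁻⁵ mol photons = 0.49.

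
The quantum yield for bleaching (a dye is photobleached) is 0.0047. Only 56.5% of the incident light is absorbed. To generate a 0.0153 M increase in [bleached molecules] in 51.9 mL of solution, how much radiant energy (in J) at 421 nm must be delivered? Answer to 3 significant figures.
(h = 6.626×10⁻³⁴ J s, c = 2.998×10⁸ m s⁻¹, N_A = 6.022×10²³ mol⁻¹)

Product: (0.0153 M)(0.0519 L) = 7.941×10⁻⁴ mol.
Photons that must be absorbed: 7.941×10⁻⁴ / 0.0047 = 0.1690 mol.
Incident photons needed: 0.1690 / 0.565 = 0.2991 mol.
Photon energy: hc/λ = 4.718×10⁻¹⁹ J; per mole, 2.841×10⁵ J mol⁻¹.
Energy required: 0.2991 × 2.841×10⁵ = 8.50×10⁴ J.

8.50×10⁴ J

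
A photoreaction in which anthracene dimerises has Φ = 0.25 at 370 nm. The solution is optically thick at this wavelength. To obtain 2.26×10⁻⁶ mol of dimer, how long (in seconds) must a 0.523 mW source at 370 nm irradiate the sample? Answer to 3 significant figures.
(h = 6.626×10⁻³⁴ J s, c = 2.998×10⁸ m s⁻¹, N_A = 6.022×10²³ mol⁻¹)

Photons that must be absorbed: 2.26×10⁻⁶ / 0.25 = 9.040×10⁻⁶ mol.
Photon energy: hc/λ = 5.369×10⁻¹⁹ J; per mole, 3.233×10⁵ J mol⁻¹.
Energy required: 9.040×10⁻⁶ × 3.233×10⁵ = 2.923 J.
Time: 2.923 J / 0.000523 W = 5590 s.

t ≈ 5590 s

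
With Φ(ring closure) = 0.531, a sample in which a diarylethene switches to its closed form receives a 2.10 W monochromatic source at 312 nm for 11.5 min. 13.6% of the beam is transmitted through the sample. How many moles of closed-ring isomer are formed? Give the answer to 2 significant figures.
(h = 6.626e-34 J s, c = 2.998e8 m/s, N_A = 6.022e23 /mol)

Photon energy at 312 nm: hc/λ = (6.626e-34)(2.998e8)/(312e-9) = 6.367e-19 J.
Energy delivered: (2.10 W)(690 s) = 1449 J.
Photons incident: 1449 / 6.367e-19 = 2.276e21, i.e. 2.276e21/6.022e23 = 0.003779 mol.
Fraction absorbed: 1 − 13.6/100 = 0.8640.
Photons absorbed: 0.8640 × 0.003779 = 0.003265 mol.
Product: Φ × n_abs = 0.531 × 0.003265 = 0.001734 mol.

0.0017 mol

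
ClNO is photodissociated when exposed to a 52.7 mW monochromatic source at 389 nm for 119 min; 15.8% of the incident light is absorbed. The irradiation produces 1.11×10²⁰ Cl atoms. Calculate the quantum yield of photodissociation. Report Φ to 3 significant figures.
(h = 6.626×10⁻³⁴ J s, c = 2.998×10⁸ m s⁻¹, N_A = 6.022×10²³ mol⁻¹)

Φ = 0.953

Product: 1.11×10²⁰ / 6.022×10²³ = 1.843×10⁻⁴ mol.
Photon energy at 389 nm: hc/λ = (6.626×10⁻³⁴)(2.998×10⁸)/(389×10⁻⁹) = 5.107×10⁻¹⁹ J.
Energy delivered: (52.7 mW)(7140 s) = 376.3 J.
Photons incident: 376.3 / 5.107×10⁻¹⁹ = 7.368×10²⁰, i.e. 7.368×10²⁰/6.022×10²³ = 0.001224 mol.
Photons absorbed: 0.158 × 0.001224 = 1.934×10⁻⁴ mol.
Φ = 1.843×10⁻⁴ mol / 1.934×10⁻⁴ mol photons = 0.953.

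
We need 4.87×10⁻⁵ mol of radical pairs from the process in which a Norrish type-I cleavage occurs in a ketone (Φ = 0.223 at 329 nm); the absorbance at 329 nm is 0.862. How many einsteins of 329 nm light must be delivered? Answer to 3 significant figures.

2.53×10⁻⁴ einstein

Photons that must be absorbed: 4.87×10⁻⁵ / 0.223 = 2.184×10⁻⁴ mol.
Fraction absorbed: 1 − 10^(−0.862) = 0.8626.
Incident photons needed: 2.184×10⁻⁴ / 0.8626 = 2.532×10⁻⁴ mol.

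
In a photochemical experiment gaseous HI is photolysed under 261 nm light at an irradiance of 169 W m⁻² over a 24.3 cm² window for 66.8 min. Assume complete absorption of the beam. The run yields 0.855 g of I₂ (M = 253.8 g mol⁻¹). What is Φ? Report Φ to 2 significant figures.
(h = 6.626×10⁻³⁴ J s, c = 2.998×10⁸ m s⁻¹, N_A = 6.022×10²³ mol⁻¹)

Φ = 0.94

Product: 0.855 g / 253.8 g mol⁻¹ = 0.003369 mol.
Photon energy at 261 nm: hc/λ = (6.626×10⁻³⁴)(2.998×10⁸)/(261×10⁻⁹) = 7.611×10⁻¹⁹ J.
Energy delivered: (169 W m⁻²)(24.3×10⁻⁴ m²)(4008 s) = 1646 J.
Photons incident: 1646 / 7.611×10⁻¹⁹ = 2.163×10²¹, i.e. 2.163×10²¹/6.022×10²³ = 0.003592 mol.
Φ = 0.003369 mol / 0.003592 mol photons = 0.94.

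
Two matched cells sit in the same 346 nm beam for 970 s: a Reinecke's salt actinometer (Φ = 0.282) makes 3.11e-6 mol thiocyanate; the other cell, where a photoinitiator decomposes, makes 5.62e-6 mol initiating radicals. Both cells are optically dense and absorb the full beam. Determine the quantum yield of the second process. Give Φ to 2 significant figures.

Φ = 0.51

Photons absorbed by the actinometer: 3.11e-6 / 0.282 = 1.103e-5 mol.
Φ(unknown) = 5.62e-6 / 1.103e-5 = 0.51.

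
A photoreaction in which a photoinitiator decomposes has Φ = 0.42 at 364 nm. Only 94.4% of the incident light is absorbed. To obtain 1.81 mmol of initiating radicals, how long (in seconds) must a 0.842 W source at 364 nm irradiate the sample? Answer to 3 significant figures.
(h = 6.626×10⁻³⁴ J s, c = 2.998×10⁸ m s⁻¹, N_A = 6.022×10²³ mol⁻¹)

t ≈ 1780 s

Product: 1.81 mmol = 0.00181 mol.
Photons that must be absorbed: 0.00181 / 0.42 = 0.004310 mol.
Incident photons needed: 0.004310 / 0.944 = 0.004566 mol.
Photon energy: hc/λ = 5.457×10⁻¹⁹ J; per mole, 3.286×10⁵ J mol⁻¹.
Energy required: 0.004566 × 3.286×10⁵ = 1500 J.
Time: 1500 J / 0.842 W = 1780 s.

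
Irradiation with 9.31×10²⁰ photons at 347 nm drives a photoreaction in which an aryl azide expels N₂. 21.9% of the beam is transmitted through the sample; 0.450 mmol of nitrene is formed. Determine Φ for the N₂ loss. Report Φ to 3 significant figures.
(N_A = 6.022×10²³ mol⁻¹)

Φ = 0.373

Product: 0.450 mmol = 4.50×10⁻⁴ mol.
Moles of photons: 9.31×10²⁰ / 6.022×10²³ = 0.001546 mol.
Fraction absorbed: 1 − 21.9/100 = 0.7810.
Photons absorbed: 0.7810 × 0.001546 = 0.001207 mol.
Φ = 4.50×10⁻⁴ mol / 0.001207 mol photons = 0.373.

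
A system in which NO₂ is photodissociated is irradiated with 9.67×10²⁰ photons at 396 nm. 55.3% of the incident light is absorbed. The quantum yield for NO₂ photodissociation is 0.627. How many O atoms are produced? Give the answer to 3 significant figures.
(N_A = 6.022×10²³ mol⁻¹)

Moles of photons: 9.67×10²⁰ / 6.022×10²³ = 0.001606 mol.
Photons absorbed: 0.553 × 0.001606 = 8.881×10⁻⁴ mol.
Product: Φ × n_abs = 0.627 × 8.881×10⁻⁴ = 5.568×10⁻⁴ mol.
As a count: 5.568×10⁻⁴ × 6.022×10²³ = 3.35×10²⁰.

3.35×10²⁰ atoms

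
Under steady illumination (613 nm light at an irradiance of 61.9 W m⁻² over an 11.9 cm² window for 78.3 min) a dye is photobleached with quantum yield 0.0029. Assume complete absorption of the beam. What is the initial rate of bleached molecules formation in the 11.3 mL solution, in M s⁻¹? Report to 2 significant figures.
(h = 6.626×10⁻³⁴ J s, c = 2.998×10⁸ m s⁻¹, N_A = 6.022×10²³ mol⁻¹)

Photon energy at 613 nm: hc/λ = (6.626×10⁻³⁴)(2.998×10⁸)/(613×10⁻⁹) = 3.241×10⁻¹⁹ J.
Energy delivered: (61.9 W m⁻²)(11.9×10⁻⁴ m²)(4698 s) = 346.1 J.
Photons incident: 346.1 / 3.241×10⁻¹⁹ = 1.068×10²¹, i.e. 1.068×10²¹/6.022×10²³ = 0.001773 mol.
Product formed: 0.0029 × 0.001773 = 5.142×10⁻⁶ mol.
Rate: 5.142×10⁻⁶ mol / (4698 s × 0.0113 L) = 9.7×10⁻⁸ M s⁻¹.

9.7×10⁻⁸ M s⁻¹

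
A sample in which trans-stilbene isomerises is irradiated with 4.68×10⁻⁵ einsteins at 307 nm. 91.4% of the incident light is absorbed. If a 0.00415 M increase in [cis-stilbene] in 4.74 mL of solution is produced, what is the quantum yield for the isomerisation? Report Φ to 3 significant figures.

Product: (0.00415 M)(0.00474 L) = 1.967×10⁻⁵ mol.
Photons absorbed: 0.914 × 4.68×10⁻⁵ = 4.278×10⁻⁵ mol.
Φ = 1.967×10⁻⁵ mol / 4.278×10⁻⁵ mol photons = 0.460.

Φ = 0.460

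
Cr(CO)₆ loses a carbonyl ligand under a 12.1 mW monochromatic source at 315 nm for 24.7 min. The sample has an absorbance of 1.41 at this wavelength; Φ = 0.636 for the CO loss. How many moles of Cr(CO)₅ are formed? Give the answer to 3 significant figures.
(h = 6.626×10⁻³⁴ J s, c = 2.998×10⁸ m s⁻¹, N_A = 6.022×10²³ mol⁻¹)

2.89×10⁻⁵ mol

Photon energy at 315 nm: hc/λ = (6.626×10⁻³⁴)(2.998×10⁸)/(315×10⁻⁹) = 6.306×10⁻¹⁹ J.
Energy delivered: (12.1 mW)(1482 s) = 17.93 J.
Photons incident: 17.93 / 6.306×10⁻¹⁹ = 2.843×10¹⁹, i.e. 2.843×10¹⁹/6.022×10²³ = 4.721×10⁻⁵ mol.
Fraction absorbed: 1 − 10^(−1.41) = 0.9611.
Photons absorbed: 0.9611 × 4.721×10⁻⁵ = 4.537×10⁻⁵ mol.
Product: Φ × n_abs = 0.636 × 4.537×10⁻⁵ = 2.886×10⁻⁵ mol.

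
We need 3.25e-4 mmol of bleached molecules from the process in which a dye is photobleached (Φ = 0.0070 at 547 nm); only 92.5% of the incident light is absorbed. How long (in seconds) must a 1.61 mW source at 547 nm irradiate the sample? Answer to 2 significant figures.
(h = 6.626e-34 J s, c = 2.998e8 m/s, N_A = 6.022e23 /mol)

t ≈ 6800 s

Product: 3.25e-4 mmol = 3.25e-7 mol.
Photons that must be absorbed: 3.25e-7 / 0.0070 = 4.643e-5 mol.
Incident photons needed: 4.643e-5 / 0.925 = 5.019e-5 mol.
Photon energy: hc/λ = 3.632e-19 J; per mole, 2.187e5 J mol⁻¹.
Energy required: 5.019e-5 × 2.187e5 = 10.98 J.
Time: 10.98 J / 0.00161 W = 6800 s.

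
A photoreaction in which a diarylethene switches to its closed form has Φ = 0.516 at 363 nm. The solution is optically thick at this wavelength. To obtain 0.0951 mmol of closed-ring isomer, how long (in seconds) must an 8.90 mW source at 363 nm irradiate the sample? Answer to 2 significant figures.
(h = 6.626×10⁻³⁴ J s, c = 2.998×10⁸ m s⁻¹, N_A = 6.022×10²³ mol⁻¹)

Product: 0.0951 mmol = 9.51×10⁻⁵ mol.
Photons that must be absorbed: 9.51×10⁻⁵ / 0.516 = 1.843×10⁻⁴ mol.
Photon energy: hc/λ = 5.472×10⁻¹⁹ J; per mole, 3.295×10⁵ J mol⁻¹.
Energy required: 1.843×10⁻⁴ × 3.295×10⁵ = 60.73 J.
Time: 60.73 J / 0.0089 W = 6800 s.

t ≈ 6800 s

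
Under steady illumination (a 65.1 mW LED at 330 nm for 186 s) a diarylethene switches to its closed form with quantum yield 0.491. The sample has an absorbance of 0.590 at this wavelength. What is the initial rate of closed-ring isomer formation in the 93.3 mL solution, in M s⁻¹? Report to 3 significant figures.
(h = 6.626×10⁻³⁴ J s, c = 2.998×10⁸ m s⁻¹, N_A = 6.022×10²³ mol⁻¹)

Photon energy at 330 nm: hc/λ = (6.626×10⁻³⁴)(2.998×10⁸)/(330×10⁻⁹) = 6.020×10⁻¹⁹ J.
Energy delivered: (65.1 mW)(186 s) = 12.11 J.
Photons incident: 12.11 / 6.020×10⁻¹⁹ = 2.012×10¹⁹, i.e. 2.012×10¹⁹/6.022×10²³ = 3.341×10⁻⁵ mol.
Fraction absorbed: 1 − 10^(−0.590) = 0.7430.
Photons absorbed: 0.7430 × 3.341×10⁻⁵ = 2.482×10⁻⁵ mol.
Product formed: 0.491 × 2.482×10⁻⁵ = 1.219×10⁻⁵ mol.
Rate: 1.219×10⁻⁵ mol / (186 s × 0.0933 L) = 7.02×10⁻⁷ M s⁻¹.

7.02×10⁻⁷ M s⁻¹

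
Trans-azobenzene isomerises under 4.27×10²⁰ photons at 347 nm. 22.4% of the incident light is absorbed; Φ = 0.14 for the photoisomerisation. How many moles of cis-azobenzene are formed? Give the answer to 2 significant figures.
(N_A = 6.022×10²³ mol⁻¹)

Moles of photons: 4.27×10²⁰ / 6.022×10²³ = 7.091×10⁻⁴ mol.
Photons absorbed: 0.224 × 7.091×10⁻⁴ = 1.588×10⁻⁴ mol.
Product: Φ × n_abs = 0.14 × 1.588×10⁻⁴ = 2.223×10⁻⁵ mol.

2.2×10⁻⁵ mol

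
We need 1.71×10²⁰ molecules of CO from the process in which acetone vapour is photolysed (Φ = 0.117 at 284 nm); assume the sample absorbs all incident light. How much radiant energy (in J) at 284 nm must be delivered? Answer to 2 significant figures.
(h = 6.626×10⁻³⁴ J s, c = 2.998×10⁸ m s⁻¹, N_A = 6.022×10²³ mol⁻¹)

Product: 1.71×10²⁰ / 6.022×10²³ = 2.840×10⁻⁴ mol.
Photons that must be absorbed: 2.840×10⁻⁴ / 0.117 = 0.002427 mol.
Photon energy: hc/λ = 6.995×10⁻¹⁹ J; per mole, 4.212×10⁵ J mol⁻¹.
Energy required: 0.002427 × 4.212×10⁵ = 1000 J.

1000 J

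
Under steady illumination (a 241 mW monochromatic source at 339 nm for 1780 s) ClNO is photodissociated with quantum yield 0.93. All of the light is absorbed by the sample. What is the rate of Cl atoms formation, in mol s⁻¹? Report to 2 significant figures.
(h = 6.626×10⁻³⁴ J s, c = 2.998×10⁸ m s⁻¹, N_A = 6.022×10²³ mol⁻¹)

6.4×10⁻⁷ mol s⁻¹

Photon energy at 339 nm: hc/λ = (6.626×10⁻³⁴)(2.998×10⁸)/(339×10⁻⁹) = 5.860×10⁻¹⁹ J.
Energy delivered: (241 mW)(1780 s) = 429.0 J.
Photons incident: 429.0 / 5.860×10⁻¹⁹ = 7.321×10²⁰, i.e. 7.321×10²⁰/6.022×10²³ = 0.001216 mol.
Product formed: 0.93 × 0.001216 = 0.001131 mol.
Rate: 0.001131 / 1780 s = 6.4×10⁻⁷ mol s⁻¹.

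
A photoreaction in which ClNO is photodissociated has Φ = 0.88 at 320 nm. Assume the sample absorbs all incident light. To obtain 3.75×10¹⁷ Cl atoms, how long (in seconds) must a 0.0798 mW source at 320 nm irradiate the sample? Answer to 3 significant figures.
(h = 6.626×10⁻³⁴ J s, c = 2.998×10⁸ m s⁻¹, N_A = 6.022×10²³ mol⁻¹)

Product: 3.75×10¹⁷ / 6.022×10²³ = 6.227×10⁻⁷ mol.
Photons that must be absorbed: 6.227×10⁻⁷ / 0.88 = 7.076×10⁻⁷ mol.
Photon energy: hc/λ = 6.208×10⁻¹⁹ J; per mole, 3.738×10⁵ J mol⁻¹.
Energy required: 7.076×10⁻⁷ × 3.738×10⁵ = 0.2645 J.
Time: 0.2645 J / 7.98e-05 W = 3310 s.

t ≈ 3310 s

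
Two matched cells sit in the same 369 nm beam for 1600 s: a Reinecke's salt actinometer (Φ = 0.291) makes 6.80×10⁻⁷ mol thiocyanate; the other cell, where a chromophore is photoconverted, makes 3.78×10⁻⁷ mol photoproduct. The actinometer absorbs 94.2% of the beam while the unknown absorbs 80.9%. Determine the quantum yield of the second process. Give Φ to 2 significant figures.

Φ = 0.19

Photons absorbed by the actinometer: 6.80×10⁻⁷ / 0.291 = 2.337×10⁻⁶ mol.
Incident flux: 2.337×10⁻⁶ / 0.942 = 2.481×10⁻⁶ einstein.
Absorbed by unknown: 0.809 × 2.481×10⁻⁶ = 2.007×10⁻⁶ mol.
Φ(unknown) = 3.78×10⁻⁷ / 2.007×10⁻⁶ = 0.19.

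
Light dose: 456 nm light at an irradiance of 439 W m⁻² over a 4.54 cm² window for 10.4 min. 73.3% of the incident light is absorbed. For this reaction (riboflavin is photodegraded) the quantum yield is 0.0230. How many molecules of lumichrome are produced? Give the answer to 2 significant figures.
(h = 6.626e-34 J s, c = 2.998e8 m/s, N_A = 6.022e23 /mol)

Photon energy at 456 nm: hc/λ = (6.626e-34)(2.998e8)/(456e-9) = 4.356e-19 J.
Energy delivered: (439 W m⁻²)(4.54e-4 m²)(624 s) = 124.4 J.
Photons incident: 124.4 / 4.356e-19 = 2.856e20, i.e. 2.856e20/6.022e23 = 4.743e-4 mol.
Photons absorbed: 0.733 × 4.743e-4 = 3.477e-4 mol.
Product: Φ × n_abs = 0.0230 × 3.477e-4 = 7.997e-6 mol.
As a count: 7.997e-6 × 6.022e23 = 4.8e18.

4.8e18 molecules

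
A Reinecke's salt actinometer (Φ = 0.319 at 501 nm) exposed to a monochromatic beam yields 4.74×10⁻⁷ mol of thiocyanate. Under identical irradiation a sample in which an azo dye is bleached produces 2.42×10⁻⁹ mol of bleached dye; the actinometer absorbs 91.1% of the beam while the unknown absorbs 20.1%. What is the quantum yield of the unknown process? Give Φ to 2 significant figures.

Φ = 0.0074

Photons absorbed by the actinometer: 4.74×10⁻⁷ / 0.319 = 1.486×10⁻⁶ mol.
Incident flux: 1.486×10⁻⁶ / 0.911 = 1.631×10⁻⁶ einstein.
Absorbed by unknown: 0.201 × 1.631×10⁻⁶ = 3.278×10⁻⁷ mol.
Φ(unknown) = 2.42×10⁻⁹ / 3.278×10⁻⁷ = 0.0074.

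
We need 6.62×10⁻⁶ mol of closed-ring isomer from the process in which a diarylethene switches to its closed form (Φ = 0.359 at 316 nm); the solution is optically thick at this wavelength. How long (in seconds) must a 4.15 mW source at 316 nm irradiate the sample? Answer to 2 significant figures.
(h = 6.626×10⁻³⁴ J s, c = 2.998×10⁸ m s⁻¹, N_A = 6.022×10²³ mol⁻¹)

t ≈ 1700 s

Photons that must be absorbed: 6.62×10⁻⁶ / 0.359 = 1.844×10⁻⁵ mol.
Photon energy: hc/λ = 6.286×10⁻¹⁹ J; per mole, 3.785×10⁵ J mol⁻¹.
Energy required: 1.844×10⁻⁵ × 3.785×10⁵ = 6.980 J.
Time: 6.980 J / 0.00415 W = 1700 s.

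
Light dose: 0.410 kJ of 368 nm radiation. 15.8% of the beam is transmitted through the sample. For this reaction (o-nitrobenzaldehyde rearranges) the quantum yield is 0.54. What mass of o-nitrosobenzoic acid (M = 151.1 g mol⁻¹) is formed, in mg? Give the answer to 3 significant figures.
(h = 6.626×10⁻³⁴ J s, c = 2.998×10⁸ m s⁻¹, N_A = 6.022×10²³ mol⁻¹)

Photon energy at 368 nm: hc/λ = (6.626×10⁻³⁴)(2.998×10⁸)/(368×10⁻⁹) = 5.398×10⁻¹⁹ J.
Incident energy: 0.410 kJ = 410 J.
Photons incident: 410 / 5.398×10⁻¹⁹ = 7.595×10²⁰, i.e. 7.595×10²⁰/6.022×10²³ = 0.001261 mol.
Fraction absorbed: 1 − 15.8/100 = 0.8420.
Photons absorbed: 0.8420 × 0.001261 = 0.001062 mol.
Product: Φ × n_abs = 0.54 × 0.001062 = 5.735×10⁻⁴ mol.
Mass: 5.735×10⁻⁴ × 151.1 = 0.08666 g = 86.7 mg.

86.7 mg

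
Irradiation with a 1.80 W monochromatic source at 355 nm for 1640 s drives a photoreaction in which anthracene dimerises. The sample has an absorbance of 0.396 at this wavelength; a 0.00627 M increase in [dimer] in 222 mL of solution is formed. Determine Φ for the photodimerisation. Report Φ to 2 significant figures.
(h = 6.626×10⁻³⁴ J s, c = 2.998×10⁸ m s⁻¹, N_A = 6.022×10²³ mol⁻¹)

Product: (0.00627 M)(0.222 L) = 0.001392 mol.
Photon energy at 355 nm: hc/λ = (6.626×10⁻³⁴)(2.998×10⁸)/(355×10⁻⁹) = 5.596×10⁻¹⁹ J.
Energy delivered: (1.80 W)(1640 s) = 2952 J.
Photons incident: 2952 / 5.596×10⁻¹⁹ = 5.275×10²¹, i.e. 5.275×10²¹/6.022×10²³ = 0.008760 mol.
Fraction absorbed: 1 − 10^(−0.396) = 0.5982.
Photons absorbed: 0.5982 × 0.008760 = 0.005240 mol.
Φ = 0.001392 mol / 0.005240 mol photons = 0.27.

Φ = 0.27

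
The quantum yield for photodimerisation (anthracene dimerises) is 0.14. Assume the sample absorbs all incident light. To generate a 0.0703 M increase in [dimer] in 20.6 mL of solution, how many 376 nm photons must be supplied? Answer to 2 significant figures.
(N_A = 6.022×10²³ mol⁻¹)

Product: (0.0703 M)(0.0206 L) = 0.001448 mol.
Photons that must be absorbed: 0.001448 / 0.14 = 0.01034 mol.
Photon count: 0.01034 × 6.022×10²³ = 6.2×10²¹.

6.2×10²¹ photons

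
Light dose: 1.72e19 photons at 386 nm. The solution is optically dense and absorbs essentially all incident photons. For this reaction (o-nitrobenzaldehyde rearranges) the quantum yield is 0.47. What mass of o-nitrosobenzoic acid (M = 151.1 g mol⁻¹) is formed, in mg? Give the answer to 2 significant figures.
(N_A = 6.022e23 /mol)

2.0 mg

Moles of photons: 1.72e19 / 6.022e23 = 2.856e-5 mol.
Product: Φ × n_abs = 0.47 × 2.856e-5 = 1.342e-5 mol.
Mass: 1.342e-5 × 151.1 = 0.002028 g = 2.0 mg.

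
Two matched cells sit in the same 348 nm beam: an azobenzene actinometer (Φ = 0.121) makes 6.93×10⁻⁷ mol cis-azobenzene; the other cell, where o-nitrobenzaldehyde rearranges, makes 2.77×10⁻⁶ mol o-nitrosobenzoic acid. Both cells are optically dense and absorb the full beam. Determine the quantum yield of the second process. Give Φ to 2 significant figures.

Φ = 0.48

Photons absorbed by the actinometer: 6.93×10⁻⁷ / 0.121 = 5.727×10⁻⁶ mol.
Φ(unknown) = 2.77×10⁻⁶ / 5.727×10⁻⁶ = 0.48.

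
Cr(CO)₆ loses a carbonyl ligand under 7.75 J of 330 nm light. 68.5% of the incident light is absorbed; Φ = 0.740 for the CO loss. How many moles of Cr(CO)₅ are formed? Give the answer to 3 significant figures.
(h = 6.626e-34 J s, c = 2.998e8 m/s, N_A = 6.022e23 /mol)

1.08e-5 mol

Photon energy at 330 nm: hc/λ = (6.626e-34)(2.998e8)/(330e-9) = 6.020e-19 J.
Photons incident: 7.75 / 6.020e-19 = 1.287e19, i.e. 1.287e19/6.022e23 = 2.137e-5 mol.
Photons absorbed: 0.685 × 2.137e-5 = 1.464e-5 mol.
Product: Φ × n_abs = 0.740 × 1.464e-5 = 1.083e-5 mol.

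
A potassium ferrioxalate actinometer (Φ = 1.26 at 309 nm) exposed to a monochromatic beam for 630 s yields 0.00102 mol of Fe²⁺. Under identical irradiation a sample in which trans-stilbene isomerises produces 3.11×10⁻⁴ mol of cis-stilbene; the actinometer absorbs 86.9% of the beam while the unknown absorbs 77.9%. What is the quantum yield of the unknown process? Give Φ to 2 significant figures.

Φ = 0.43

Photons absorbed by the actinometer: 0.00102 / 1.26 = 8.095×10⁻⁴ mol.
Incident flux: 8.095×10⁻⁴ / 0.869 = 9.315×10⁻⁴ einstein.
Absorbed by unknown: 0.779 × 9.315×10⁻⁴ = 7.256×10⁻⁴ mol.
Φ(unknown) = 3.11×10⁻⁴ / 7.256×10⁻⁴ = 0.43.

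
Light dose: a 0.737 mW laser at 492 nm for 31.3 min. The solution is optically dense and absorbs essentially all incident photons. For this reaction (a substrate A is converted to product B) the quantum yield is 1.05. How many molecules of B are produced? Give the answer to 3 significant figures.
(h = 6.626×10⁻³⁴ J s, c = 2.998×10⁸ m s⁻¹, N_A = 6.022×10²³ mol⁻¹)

3.60×10¹⁸ molecules

Photon energy at 492 nm: hc/λ = (6.626×10⁻³⁴)(2.998×10⁸)/(492×10⁻⁹) = 4.038×10⁻¹⁹ J.
Energy delivered: (0.737 mW)(1878 s) = 1.384 J.
Photons incident: 1.384 / 4.038×10⁻¹⁹ = 3.427×10¹⁸, i.e. 3.427×10¹⁸/6.022×10²³ = 5.691×10⁻⁶ mol.
Product: Φ × n_abs = 1.05 × 5.691×10⁻⁶ = 5.976×10⁻⁶ mol.
As a count: 5.976×10⁻⁶ × 6.022×10²³ = 3.60×10¹⁸.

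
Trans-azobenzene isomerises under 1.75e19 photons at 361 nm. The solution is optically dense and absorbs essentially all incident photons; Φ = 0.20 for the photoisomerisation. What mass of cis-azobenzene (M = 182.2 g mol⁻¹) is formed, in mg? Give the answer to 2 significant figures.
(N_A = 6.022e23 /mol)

Moles of photons: 1.75e19 / 6.022e23 = 2.906e-5 mol.
Product: Φ × n_abs = 0.20 × 2.906e-5 = 5.812e-6 mol.
Mass: 5.812e-6 × 182.2 = 0.001059 g = 1.1 mg.

1.1 mg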